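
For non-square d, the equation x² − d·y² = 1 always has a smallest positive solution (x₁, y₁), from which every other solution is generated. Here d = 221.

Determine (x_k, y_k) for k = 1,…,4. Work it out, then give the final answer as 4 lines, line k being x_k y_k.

1665 112
5544449 372960
18463013505 1241956688
61481829427201 4135715398080

d=221: √d = [14; 1,6,2,6,1,28] (ℓ=6, even), read p_5/q_5
k=0  a_k=14  p_k/q_k = 14/1
…
k=2  a_k=6  p_k/q_k = 104/7
…
k=4  a_k=6  p_k/q_k = 1442/97
k=5  a_k=1  p_k/q_k = 1665/112
→ (1665, 112).  Check: 1665²=2772225, 221·112²=2772224, difference 1.
k=2:  x_2 = 1665·1665+221·112·112 = 5544449,  y_2 = 1665·112+112·1665 = 372960
k=3:  x_3 = 1665·5544449+221·112·372960 = 18463013505,  y_3 = 1665·372960+112·5544449 = 1241956688
k=4:  x_4 = 1665·18463013505+221·112·1241956688 = 61481829427201,  y_4 = 1665·1241956688+112·18463013505 = 4135715398080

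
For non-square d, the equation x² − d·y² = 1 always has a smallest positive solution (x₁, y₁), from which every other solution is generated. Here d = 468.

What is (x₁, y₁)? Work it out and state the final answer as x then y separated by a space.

649 30

√468 = [21; 1,1,1,2,1,1,1,42, …], period ℓ=8 (even) → k=7
step 0: (21, 1)  from 21·(1,0) + (0,1)
…
step 2: (43, 2)  from 1·(22,1) + (21,1)
step 3: (65, 3)  from 1·(43,2) + (22,1)
step 4: (173, 8)  from 2·(65,3) + (43,2)
step 5: (238, 11)  from 1·(173,8) + (65,3)
step 6: (411, 19)  from 1·(238,11) + (173,8)
step 7: (649, 30)  from 1·(411,19) + (238,11)
→ (649, 30).  Check: 649²=421201, 468·30²=421200, difference 1.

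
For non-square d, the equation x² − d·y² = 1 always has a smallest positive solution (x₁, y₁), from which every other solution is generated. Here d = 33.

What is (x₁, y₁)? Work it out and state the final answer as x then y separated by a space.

√33 → a₀=5, period (1,2,1,10); ℓ=4 even so k=3
step 0: (5, 1)  from 5·(1,0) + (0,1)
step 1: (6, 1)  from 1·(5,1) + (1,0)
step 2: (17, 3)  from 2·(6,1) + (5,1)
step 3: (23, 4)  from 1·(17,3) + (6,1)
→ (23, 4).  Check: 23²=529, 33·4²=528, difference 1.

23 4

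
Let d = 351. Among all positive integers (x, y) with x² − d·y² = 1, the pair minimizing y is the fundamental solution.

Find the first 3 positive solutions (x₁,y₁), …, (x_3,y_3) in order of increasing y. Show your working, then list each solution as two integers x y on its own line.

[18; 1,2,1,3,2,2,2,3,1,2,1,36] for √351; ℓ=12 ⇒ convergent index 11
k=0  a_k=18  p_k/q_k = 18/1
…
k=2  a_k=2  p_k/q_k = 56/3
k=3  a_k=1  p_k/q_k = 75/4
k=4  a_k=3  p_k/q_k = 281/15
…
k=6  a_k=2  p_k/q_k = 1555/83
…
k=8  a_k=3  p_k/q_k = 12796/683
k=9  a_k=1  p_k/q_k = 16543/883
k=10  a_k=2  p_k/q_k = 45882/2449
k=11  a_k=1  p_k/q_k = 62425/3332
(x₁, y₁) = (62425, 3332);  62425² − 351·3332² = 1 ✓
(x_2, y_2) = (62425·62425 + 351·3332·3332, 62425·3332 + 3332·62425) = (7793761249, 416000200)
(x_3, y_3) = (62425·7793761249 + 351·3332·416000200, 62425·416000200 + 3332·7793761249) = (973051091875225, 51937624966668)

62425 3332
7793761249 416000200
973051091875225 51937624966668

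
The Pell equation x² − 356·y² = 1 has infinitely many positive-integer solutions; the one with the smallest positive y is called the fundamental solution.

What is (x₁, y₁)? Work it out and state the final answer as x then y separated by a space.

500001 26500

√356 → a₀=18, period (1,6,1,1,2,…,6,1,36); ℓ=14 even so k=13
i=0: a=18 ⇒ p=18, q=1
…
i=2: a=6 ⇒ p=132, q=7
i=3: a=1 ⇒ p=151, q=8
…
i=7: a=8 ⇒ p=8717, q=462
i=8: a=1 ⇒ p=9717, q=515
…
i=11: a=1 ⇒ p=66019, q=3499
i=12: a=6 ⇒ p=433982, q=23001
i=13: a=1 ⇒ p=500001, q=26500
→ (500001, 26500).  Check: 500001²=250001000001, 356·26500²=250001000000, difference 1.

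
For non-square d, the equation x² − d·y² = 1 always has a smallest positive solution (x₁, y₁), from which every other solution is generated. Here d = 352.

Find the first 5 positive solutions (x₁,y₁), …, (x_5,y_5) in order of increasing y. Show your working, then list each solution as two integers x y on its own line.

√352 → a₀=18, period (1,3,5,9,5,3,1,36); ℓ=8 even so k=7
k=0  a_k=18  p_k/q_k = 18/1
k=1  a_k=1  p_k/q_k = 19/1
k=2  a_k=3  p_k/q_k = 75/4
…
k=4  a_k=9  p_k/q_k = 3621/193
k=5  a_k=5  p_k/q_k = 18499/986
k=6  a_k=3  p_k/q_k = 59118/3151
k=7  a_k=1  p_k/q_k = 77617/4137
fundamental: x₁=77617, y₁=4137  (since 6024398689 − 352·17114769 = 1)
(77617+4137√352)^2 = 12048797377 + 642203058√352
(77617+4137√352)^3 = 1870383011943601 + 99691749501435√352
(77617+4137√352)^4 = 290347036464004160257 + 15475549041463557732√352
(77617+4137√352)^5 = 45071731856582838801391537 + 2402331379802862171467853√352

77617 4137
12048797377 642203058
1870383011943601 99691749501435
290347036464004160257 15475549041463557732
45071731856582838801391537 2402331379802862171467853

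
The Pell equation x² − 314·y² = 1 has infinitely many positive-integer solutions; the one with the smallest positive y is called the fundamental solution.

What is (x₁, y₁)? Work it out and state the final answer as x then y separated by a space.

392499 22150

√314 → a₀=17, period (1,2,1,1,2,1,34); ℓ=7 odd so k=13
i=0: a=17 ⇒ p=17, q=1
i=1: a=1 ⇒ p=18, q=1
i=2: a=2 ⇒ p=53, q=3
…
i=4: a=1 ⇒ p=124, q=7
i=5: a=2 ⇒ p=319, q=18
…
i=8: a=1 ⇒ p=15824, q=893
…
i=12: a=2 ⇒ p=282617, q=15949
i=13: a=1 ⇒ p=392499, q=22150
fundamental: x₁=392499, y₁=22150  (since 154055465001 − 314·490622500 = 1)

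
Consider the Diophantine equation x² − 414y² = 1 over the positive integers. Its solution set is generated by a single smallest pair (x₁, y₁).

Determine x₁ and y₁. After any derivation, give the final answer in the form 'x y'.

√414 → a₀=20, period (2,1,7,2,7,1,2,40); ℓ=8 even so k=7
step 0: (20, 1)  from 20·(1,0) + (0,1)
…
step 3: (468, 23)  from 7·(61,3) + (41,2)
step 4: (997, 49)  from 2·(468,23) + (61,3)
…
step 6: (8444, 415)  from 1·(7447,366) + (997,49)
step 7: (24335, 1196)  from 2·(8444,415) + (7447,366)
fundamental: x₁=24335, y₁=1196  (since 592192225 − 414·1430416 = 1)

24335 1196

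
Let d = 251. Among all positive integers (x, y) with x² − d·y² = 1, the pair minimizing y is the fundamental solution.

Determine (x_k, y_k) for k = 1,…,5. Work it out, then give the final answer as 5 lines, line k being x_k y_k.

√251 → a₀=15, period (1,5,2,1,2,…,5,1,30); ℓ=14 even so k=13
step 0: (15, 1)  from 15·(1,0) + (0,1)
…
step 8: (61043, 3853)  from 2·(29563,1866) + (1917,121)
step 9: (151649, 9572)  from 2·(61043,3853) + (29563,1866)
step 10: (212692, 13425)  from 1·(151649,9572) + (61043,3853)
…
step 12: (3097857, 195535)  from 5·(577033,36422) + (212692,13425)
step 13: (3674890, 231957)  from 1·(3097857,195535) + (577033,36422)
fundamental: x₁=3674890, y₁=231957  (since 13504816512100 − 251·53804049849 = 1)
(3674890+231957√251)^2 = 27009633024199 + 1704832919460√251
(3674890+231957√251)^3 = 198514860608593651330 + 12530146894788486843√251
(3674890+231957√251)^4 = 1459040552203802437039183201 + 92093823044376819996025080√251
(3674890+231957√251)^5 = 10723627069776264560841239313394450 + 676869338735087333923490423995557√251

3674890 231957
27009633024199 1704832919460
198514860608593651330 12530146894788486843
1459040552203802437039183201 92093823044376819996025080
10723627069776264560841239313394450 676869338735087333923490423995557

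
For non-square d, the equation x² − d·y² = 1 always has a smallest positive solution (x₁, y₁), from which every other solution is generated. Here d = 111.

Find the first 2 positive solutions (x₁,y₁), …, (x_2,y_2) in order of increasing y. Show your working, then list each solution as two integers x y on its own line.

√111 → a₀=10, period (1,1,6,1,1,20); ℓ=6 even so k=5
k=0  a_k=10  p_k/q_k = 10/1
k=1  a_k=1  p_k/q_k = 11/1
…
k=3  a_k=6  p_k/q_k = 137/13
k=4  a_k=1  p_k/q_k = 158/15
k=5  a_k=1  p_k/q_k = 295/28
fundamental: x₁=295, y₁=28  (since 87025 − 111·784 = 1)
(295+28√111)^2 = 174049 + 16520√111

295 28
174049 16520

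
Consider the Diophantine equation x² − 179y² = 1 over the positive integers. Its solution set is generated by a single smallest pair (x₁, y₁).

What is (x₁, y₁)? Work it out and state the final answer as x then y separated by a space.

4190210 313191

√179 = [13; 2,1,1,1,3,…,1,2,26, …], period ℓ=14 (even) → k=13
k=0  a_k=13  p_k/q_k = 13/1
k=1  a_k=2  p_k/q_k = 27/2
k=2  a_k=1  p_k/q_k = 40/3
k=3  a_k=1  p_k/q_k = 67/5
k=4  a_k=1  p_k/q_k = 107/8
k=5  a_k=3  p_k/q_k = 388/29
k=6  a_k=5  p_k/q_k = 2047/153
…
k=9  a_k=3  p_k/q_k = 438125/32747
…
k=12  a_k=1  p_k/q_k = 1588459/118727
k=13  a_k=2  p_k/q_k = 4190210/313191
(x₁, y₁) = (4190210, 313191);  4190210² − 179·313191² = 1 ✓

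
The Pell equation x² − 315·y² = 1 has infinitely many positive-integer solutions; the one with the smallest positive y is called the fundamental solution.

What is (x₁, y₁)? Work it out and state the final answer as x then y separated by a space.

71 4

√315 = [17; 1,2,1,34, …], period ℓ=4 (even) → k=3
i=0: a=17 ⇒ p=17, q=1
…
i=2: a=2 ⇒ p=53, q=3
i=3: a=1 ⇒ p=71, q=4
(x₁, y₁) = (71, 4);  71² − 315·4² = 1 ✓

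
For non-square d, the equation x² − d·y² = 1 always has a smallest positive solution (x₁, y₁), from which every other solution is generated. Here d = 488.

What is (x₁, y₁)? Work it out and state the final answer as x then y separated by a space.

√488 = [22; 11,44, …], period ℓ=2 (even) → k=1
i=0: a=22 ⇒ p=22, q=1
i=1: a=11 ⇒ p=243, q=11
→ (243, 11).  Check: 243²=59049, 488·11²=59048, difference 1.

243 11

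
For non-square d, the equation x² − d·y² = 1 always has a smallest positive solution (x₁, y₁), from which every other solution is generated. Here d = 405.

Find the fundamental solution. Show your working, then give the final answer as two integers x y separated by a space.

161 8

[20; 8,40] for √405; ℓ=2 ⇒ convergent index 1
i=0: a=20 ⇒ p=20, q=1
i=1: a=8 ⇒ p=161, q=8
(x₁, y₁) = (161, 8);  161² − 405·8² = 1 ✓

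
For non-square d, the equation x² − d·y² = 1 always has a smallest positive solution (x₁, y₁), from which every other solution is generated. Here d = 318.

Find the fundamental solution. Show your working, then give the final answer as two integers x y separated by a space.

107 6

√318 = [17; 1,4,1,34, …], period ℓ=4 (even) → k=3
a_0=17:  p_0=17·1+0=17,  q_0=17·0+1=1
…
a_2=4:  p_2=4·18+17=89,  q_2=4·1+1=5
a_3=1:  p_3=1·89+18=107,  q_3=1·5+1=6
fundamental: x₁=107, y₁=6  (since 11449 − 318·36 = 1)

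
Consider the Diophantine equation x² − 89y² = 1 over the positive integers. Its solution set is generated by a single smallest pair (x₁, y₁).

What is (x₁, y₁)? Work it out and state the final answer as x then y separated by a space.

√89 → a₀=9, period (2,3,3,2,18); ℓ=5 odd so k=9
i=0: a=9 ⇒ p=9, q=1
i=1: a=2 ⇒ p=19, q=2
…
i=4: a=2 ⇒ p=500, q=53
…
i=7: a=3 ⇒ p=66019, q=6998
i=8: a=3 ⇒ p=216991, q=23001
i=9: a=2 ⇒ p=500001, q=53000
→ (500001, 53000).  Check: 500001²=250001000001, 89·53000²=250001000000, difference 1.

500001 53000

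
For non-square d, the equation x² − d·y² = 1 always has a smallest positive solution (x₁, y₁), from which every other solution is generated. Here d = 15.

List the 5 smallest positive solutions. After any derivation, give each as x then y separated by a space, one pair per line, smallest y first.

4 1
31 8
244 63
1921 496
15124 3905

d=15: √d = [3; 1,6] (ℓ=2, even), read p_1/q_1
i=0: a=3 ⇒ p=3, q=1
i=1: a=1 ⇒ p=4, q=1
fundamental: x₁=4, y₁=1  (since 16 − 15·1 = 1)
n=2: (4,1)∘(4,1) = (4·4+15·1·1, 4·1+1·4) = (31,8)
n=3: (31,8)∘(4,1) = (4·31+15·1·8, 4·8+1·31) = (244,63)
n=4: (244,63)∘(4,1) = (4·244+15·1·63, 4·63+1·244) = (1921,496)
n=5: (1921,496)∘(4,1) = (4·1921+15·1·496, 4·496+1·1921) = (15124,3905)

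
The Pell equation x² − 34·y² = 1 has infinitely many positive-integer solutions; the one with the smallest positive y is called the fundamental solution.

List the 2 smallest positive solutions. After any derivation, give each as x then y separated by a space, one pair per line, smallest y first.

35 6
2449 420

√34 = [5; 1,4,1,10, …], period ℓ=4 (even) → k=3
k=0  a_k=5  p_k/q_k = 5/1
k=1  a_k=1  p_k/q_k = 6/1
k=2  a_k=4  p_k/q_k = 29/5
k=3  a_k=1  p_k/q_k = 35/6
→ (35, 6).  Check: 35²=1225, 34·6²=1224, difference 1.
n=2: (35,6)∘(35,6) = (35·35+34·6·6, 35·6+6·35) = (2449,420)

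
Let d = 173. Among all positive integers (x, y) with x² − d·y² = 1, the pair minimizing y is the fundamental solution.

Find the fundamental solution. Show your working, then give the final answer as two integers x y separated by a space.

[13; 6,1,1,6,26] for √173; ℓ=5 ⇒ convergent index 9
a_0=13:  p_0=13·1+0=13,  q_0=13·0+1=1
a_1=6:  p_1=6·13+1=79,  q_1=6·1+0=6
a_2=1:  p_2=1·79+13=92,  q_2=1·6+1=7
a_3=1:  p_3=1·92+79=171,  q_3=1·7+6=13
a_4=6:  p_4=6·171+92=1118,  q_4=6·13+7=85
a_5=26:  p_5=26·1118+171=29239,  q_5=26·85+13=2223
a_6=6:  p_6=6·29239+1118=176552,  q_6=6·2223+85=13423
…
a_8=1:  p_8=1·205791+176552=382343,  q_8=1·15646+13423=29069
a_9=6:  p_9=6·382343+205791=2499849,  q_9=6·29069+15646=190060
fundamental: x₁=2499849, y₁=190060  (since 6249245022801 − 173·36122803600 = 1)

2499849 190060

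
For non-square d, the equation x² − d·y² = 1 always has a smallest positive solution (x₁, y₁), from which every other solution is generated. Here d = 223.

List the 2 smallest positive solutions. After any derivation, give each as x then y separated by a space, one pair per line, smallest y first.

√223 = [14; 1,13,1,28, …], period ℓ=4 (even) → k=3
i=0: a=14 ⇒ p=14, q=1
…
i=2: a=13 ⇒ p=209, q=14
i=3: a=1 ⇒ p=224, q=15
(x₁, y₁) = (224, 15);  224² − 223·15² = 1 ✓
(x_2, y_2) = (224·224 + 223·15·15, 224·15 + 15·224) = (100351, 6720)

224 15
100351 6720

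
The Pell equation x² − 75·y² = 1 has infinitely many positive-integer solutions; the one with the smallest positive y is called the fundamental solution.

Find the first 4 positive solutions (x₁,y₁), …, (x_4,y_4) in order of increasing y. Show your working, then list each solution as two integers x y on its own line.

26 3
1351 156
70226 8109
3650401 421512

d=75: √d = [8; 1,1,1,16] (ℓ=4, even), read p_3/q_3
k=0  a_k=8  p_k/q_k = 8/1
k=1  a_k=1  p_k/q_k = 9/1
k=2  a_k=1  p_k/q_k = 17/2
k=3  a_k=1  p_k/q_k = 26/3
→ (26, 3).  Check: 26²=676, 75·3²=675, difference 1.
(x_2, y_2) = (26·26 + 75·3·3, 26·3 + 3·26) = (1351, 156)
(x_3, y_3) = (26·1351 + 75·3·156, 26·156 + 3·1351) = (70226, 8109)
(x_4, y_4) = (26·70226 + 75·3·8109, 26·8109 + 3·70226) = (3650401, 421512)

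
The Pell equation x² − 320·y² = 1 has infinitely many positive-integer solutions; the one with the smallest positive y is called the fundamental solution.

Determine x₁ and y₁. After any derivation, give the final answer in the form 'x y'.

√320 = [17; 1,7,1,34, …], period ℓ=4 (even) → k=3
step 0: (17, 1)  from 17·(1,0) + (0,1)
…
step 2: (143, 8)  from 7·(18,1) + (17,1)
step 3: (161, 9)  from 1·(143,8) + (18,1)
fundamental: x₁=161, y₁=9  (since 25921 − 320·81 = 1)

161 9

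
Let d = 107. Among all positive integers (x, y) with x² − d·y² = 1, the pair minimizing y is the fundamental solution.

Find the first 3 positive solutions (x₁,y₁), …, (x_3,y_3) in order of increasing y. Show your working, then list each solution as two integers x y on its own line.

962 93
1850887 178932
3561105626 344265075

√107 = [10; 2,1,9,1,2,20, …], period ℓ=6 (even) → k=5
k=0  a_k=10  p_k/q_k = 10/1
k=1  a_k=2  p_k/q_k = 21/2
k=2  a_k=1  p_k/q_k = 31/3
k=3  a_k=9  p_k/q_k = 300/29
k=4  a_k=1  p_k/q_k = 331/32
k=5  a_k=2  p_k/q_k = 962/93
→ (962, 93).  Check: 962²=925444, 107·93²=925443, difference 1.
k=2:  x_2 = 962·962+107·93·93 = 1850887,  y_2 = 962·93+93·962 = 178932
k=3:  x_3 = 962·1850887+107·93·178932 = 3561105626,  y_3 = 962·178932+93·1850887 = 344265075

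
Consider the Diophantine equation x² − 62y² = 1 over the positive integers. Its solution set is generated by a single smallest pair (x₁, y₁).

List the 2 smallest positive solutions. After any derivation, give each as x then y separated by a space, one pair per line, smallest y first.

63 8
7937 1008

√62 = [7; 1,6,1,14, …], period ℓ=4 (even) → k=3
i=0: a=7 ⇒ p=7, q=1
i=1: a=1 ⇒ p=8, q=1
i=2: a=6 ⇒ p=55, q=7
i=3: a=1 ⇒ p=63, q=8
→ (63, 8).  Check: 63²=3969, 62·8²=3968, difference 1.
(x_2, y_2) = (63·63 + 62·8·8, 63·8 + 8·63) = (7937, 1008)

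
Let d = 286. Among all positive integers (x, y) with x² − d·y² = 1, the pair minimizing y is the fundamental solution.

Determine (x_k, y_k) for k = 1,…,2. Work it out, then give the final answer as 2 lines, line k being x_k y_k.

[16; 1,10,3,3,2,3,3,10,1,32] for √286; ℓ=10 ⇒ convergent index 9
a_0=16:  p_0=16·1+0=16,  q_0=16·0+1=1
a_1=1:  p_1=1·16+1=17,  q_1=1·1+0=1
…
a_3=3:  p_3=3·186+17=575,  q_3=3·11+1=34
…
a_5=2:  p_5=2·1911+575=4397,  q_5=2·113+34=260
a_6=3:  p_6=3·4397+1911=15102,  q_6=3·260+113=893
a_7=3:  p_7=3·15102+4397=49703,  q_7=3·893+260=2939
a_8=10:  p_8=10·49703+15102=512132,  q_8=10·2939+893=30283
a_9=1:  p_9=1·512132+49703=561835,  q_9=1·30283+2939=33222
→ (561835, 33222).  Check: 561835²=315658567225, 286·33222²=315658567224, difference 1.
n=2: (561835,33222)∘(561835,33222) = (561835·561835+286·33222·33222, 561835·33222+33222·561835) = (631317134449,37330564740)

561835 33222
631317134449 37330564740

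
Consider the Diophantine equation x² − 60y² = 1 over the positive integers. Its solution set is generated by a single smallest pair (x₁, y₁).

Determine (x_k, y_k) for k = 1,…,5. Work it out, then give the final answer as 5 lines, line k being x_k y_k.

√60 = [7; 1,2,1,14, …], period ℓ=4 (even) → k=3
step 0: (7, 1)  from 7·(1,0) + (0,1)
step 1: (8, 1)  from 1·(7,1) + (1,0)
step 2: (23, 3)  from 2·(8,1) + (7,1)
step 3: (31, 4)  from 1·(23,3) + (8,1)
→ (31, 4).  Check: 31²=961, 60·4²=960, difference 1.
k=2:  x_2 = 31·31+60·4·4 = 1921,  y_2 = 31·4+4·31 = 248
k=3:  x_3 = 31·1921+60·4·248 = 119071,  y_3 = 31·248+4·1921 = 15372
k=4:  x_4 = 31·119071+60·4·15372 = 7380481,  y_4 = 31·15372+4·119071 = 952816
k=5:  x_5 = 31·7380481+60·4·952816 = 457470751,  y_5 = 31·952816+4·7380481 = 59059220

31 4
1921 248
119071 15372
7380481 952816
457470751 59059220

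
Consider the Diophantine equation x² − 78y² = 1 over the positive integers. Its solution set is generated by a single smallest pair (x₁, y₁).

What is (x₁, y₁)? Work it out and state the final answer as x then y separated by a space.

d=78: √d = [8; 1,4,1,16] (ℓ=4, even), read p_3/q_3
i=0: a=8 ⇒ p=8, q=1
i=1: a=1 ⇒ p=9, q=1
i=2: a=4 ⇒ p=44, q=5
i=3: a=1 ⇒ p=53, q=6
(x₁, y₁) = (53, 6);  53² − 78·6² = 1 ✓

53 6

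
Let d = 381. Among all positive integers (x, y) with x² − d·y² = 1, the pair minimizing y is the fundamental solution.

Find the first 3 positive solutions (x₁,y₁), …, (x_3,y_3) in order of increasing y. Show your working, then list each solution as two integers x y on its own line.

√381 = [19; 1,1,12,1,1,38, …], period ℓ=6 (even) → k=5
k=0  a_k=19  p_k/q_k = 19/1
k=1  a_k=1  p_k/q_k = 20/1
k=2  a_k=1  p_k/q_k = 39/2
k=3  a_k=12  p_k/q_k = 488/25
k=4  a_k=1  p_k/q_k = 527/27
k=5  a_k=1  p_k/q_k = 1015/52
(x₁, y₁) = (1015, 52);  1015² − 381·52² = 1 ✓
n=2: (1015,52)∘(1015,52) = (1015·1015+381·52·52, 1015·52+52·1015) = (2060449,105560)
n=3: (2060449,105560)∘(1015,52) = (1015·2060449+381·52·105560, 1015·105560+52·2060449) = (4182710455,214286748)

1015 52
2060449 105560
4182710455 214286748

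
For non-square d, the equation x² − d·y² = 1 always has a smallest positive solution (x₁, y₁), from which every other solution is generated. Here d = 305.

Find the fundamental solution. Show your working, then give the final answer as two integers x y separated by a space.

√305 → a₀=17, period (2,6,2,34); ℓ=4 even so k=3
k=0  a_k=17  p_k/q_k = 17/1
k=1  a_k=2  p_k/q_k = 35/2
k=2  a_k=6  p_k/q_k = 227/13
k=3  a_k=2  p_k/q_k = 489/28
(x₁, y₁) = (489, 28);  489² − 305·28² = 1 ✓

489 28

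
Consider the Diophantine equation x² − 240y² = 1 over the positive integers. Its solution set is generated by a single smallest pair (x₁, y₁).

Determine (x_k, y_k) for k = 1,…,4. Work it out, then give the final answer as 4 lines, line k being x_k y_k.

d=240: √d = [15; 2,30] (ℓ=2, even), read p_1/q_1
step 0: (15, 1)  from 15·(1,0) + (0,1)
step 1: (31, 2)  from 2·(15,1) + (1,0)
→ (31, 2).  Check: 31²=961, 240·2²=960, difference 1.
k=2:  x_2 = 31·31+240·2·2 = 1921,  y_2 = 31·2+2·31 = 124
k=3:  x_3 = 31·1921+240·2·124 = 119071,  y_3 = 31·124+2·1921 = 7686
k=4:  x_4 = 31·119071+240·2·7686 = 7380481,  y_4 = 31·7686+2·119071 = 476408

31 2
1921 124
119071 7686
7380481 476408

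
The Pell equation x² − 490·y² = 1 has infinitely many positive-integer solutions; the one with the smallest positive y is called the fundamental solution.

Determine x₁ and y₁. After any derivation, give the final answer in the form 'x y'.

1039681 46968

√490 = [22; 7,2,1,4,4,4,1,2,7,44, …], period ℓ=10 (even) → k=9
k=0  a_k=22  p_k/q_k = 22/1
k=1  a_k=7  p_k/q_k = 155/7
k=2  a_k=2  p_k/q_k = 332/15
k=3  a_k=1  p_k/q_k = 487/22
k=4  a_k=4  p_k/q_k = 2280/103
k=5  a_k=4  p_k/q_k = 9607/434
k=6  a_k=4  p_k/q_k = 40708/1839
k=7  a_k=1  p_k/q_k = 50315/2273
k=8  a_k=2  p_k/q_k = 141338/6385
k=9  a_k=7  p_k/q_k = 1039681/46968
(x₁, y₁) = (1039681, 46968);  1039681² − 490·46968² = 1 ✓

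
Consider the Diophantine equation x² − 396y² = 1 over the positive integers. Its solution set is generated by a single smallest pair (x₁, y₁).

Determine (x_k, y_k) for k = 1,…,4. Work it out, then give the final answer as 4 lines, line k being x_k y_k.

199 10
79201 3980
31521799 1584030
12545596801 630439960

d=396: √d = [19; 1,8,1,38] (ℓ=4, even), read p_3/q_3
k=0  a_k=19  p_k/q_k = 19/1
k=1  a_k=1  p_k/q_k = 20/1
k=2  a_k=8  p_k/q_k = 179/9
k=3  a_k=1  p_k/q_k = 199/10
→ (199, 10).  Check: 199²=39601, 396·10²=39600, difference 1.
k=2:  x_2 = 199·199+396·10·10 = 79201,  y_2 = 199·10+10·199 = 3980
k=3:  x_3 = 199·79201+396·10·3980 = 31521799,  y_3 = 199·3980+10·79201 = 1584030
k=4:  x_4 = 199·31521799+396·10·1584030 = 12545596801,  y_4 = 199·1584030+10·31521799 = 630439960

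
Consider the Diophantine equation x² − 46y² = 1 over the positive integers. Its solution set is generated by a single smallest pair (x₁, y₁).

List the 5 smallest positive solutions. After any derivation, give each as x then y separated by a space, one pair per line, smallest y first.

24335 3588
1184384449 174627960
57643991108495 8499142809612
2805533046066067201 413653280369188080
136545293294391499564175 20132505147069241043988

[6; 1,3,1,1,2,6,2,1,1,3,1,12] for √46; ℓ=12 ⇒ convergent index 11
a_0=6:  p_0=6·1+0=6,  q_0=6·0+1=1
…
a_2=3:  p_2=3·7+6=27,  q_2=3·1+1=4
…
a_5=2:  p_5=2·61+34=156,  q_5=2·9+5=23
a_6=6:  p_6=6·156+61=997,  q_6=6·23+9=147
…
a_8=1:  p_8=1·2150+997=3147,  q_8=1·317+147=464
a_9=1:  p_9=1·3147+2150=5297,  q_9=1·464+317=781
a_10=3:  p_10=3·5297+3147=19038,  q_10=3·781+464=2807
a_11=1:  p_11=1·19038+5297=24335,  q_11=1·2807+781=3588
→ (24335, 3588).  Check: 24335²=592192225, 46·3588²=592192224, difference 1.
(24335+3588√46)^2 = 1184384449 + 174627960√46
(24335+3588√46)^3 = 57643991108495 + 8499142809612√46
(24335+3588√46)^4 = 2805533046066067201 + 413653280369188080√46
(24335+3588√46)^5 = 136545293294391499564175 + 20132505147069241043988√46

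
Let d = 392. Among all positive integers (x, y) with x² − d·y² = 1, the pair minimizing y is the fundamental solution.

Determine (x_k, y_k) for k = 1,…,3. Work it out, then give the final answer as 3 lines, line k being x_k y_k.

99 5
19601 990
3880899 196015

d=392: √d = [19; 1,3,1,38] (ℓ=4, even), read p_3/q_3
k=0  a_k=19  p_k/q_k = 19/1
k=1  a_k=1  p_k/q_k = 20/1
k=2  a_k=3  p_k/q_k = 79/4
k=3  a_k=1  p_k/q_k = 99/5
fundamental: x₁=99, y₁=5  (since 9801 − 392·25 = 1)
(99+5√392)^2 = 19601 + 990√392
(99+5√392)^3 = 3880899 + 196015√392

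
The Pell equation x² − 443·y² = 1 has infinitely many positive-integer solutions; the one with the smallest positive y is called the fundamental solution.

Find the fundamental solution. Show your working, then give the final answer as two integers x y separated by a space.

√443 → a₀=21, period (21,42); ℓ=2 even so k=1
a_0=21:  p_0=21·1+0=21,  q_0=21·0+1=1
a_1=21:  p_1=21·21+1=442,  q_1=21·1+0=21
(x₁, y₁) = (442, 21);  442² − 443·21² = 1 ✓

442 21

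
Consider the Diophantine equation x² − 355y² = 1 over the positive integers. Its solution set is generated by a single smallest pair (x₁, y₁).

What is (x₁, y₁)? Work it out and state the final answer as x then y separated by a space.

d=355: √d = [18; 1,5,3,3,1,6,1,3,3,5,1,36] (ℓ=12, even), read p_11/q_11
i=0: a=18 ⇒ p=18, q=1
…
i=8: a=3 ⇒ p=46463, q=2466
i=9: a=3 ⇒ p=151391, q=8035
i=10: a=5 ⇒ p=803418, q=42641
i=11: a=1 ⇒ p=954809, q=50676
→ (954809, 50676).  Check: 954809²=911660226481, 355·50676²=911660226480, difference 1.

954809 50676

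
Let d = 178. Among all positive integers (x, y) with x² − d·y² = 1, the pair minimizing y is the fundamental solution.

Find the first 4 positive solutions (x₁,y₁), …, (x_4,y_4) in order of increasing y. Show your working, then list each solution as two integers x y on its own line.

d=178: √d = [13; 2,1,12,1,2,26] (ℓ=6, even), read p_5/q_5
step 0: (13, 1)  from 13·(1,0) + (0,1)
…
step 2: (40, 3)  from 1·(27,2) + (13,1)
…
step 4: (547, 41)  from 1·(507,38) + (40,3)
step 5: (1601, 120)  from 2·(547,41) + (507,38)
(x₁, y₁) = (1601, 120);  1601² − 178·120² = 1 ✓
(x_2, y_2) = (1601·1601 + 178·120·120, 1601·120 + 120·1601) = (5126401, 384240)
(x_3, y_3) = (1601·5126401 + 178·120·384240, 1601·384240 + 120·5126401) = (16414734401, 1230336360)
(x_4, y_4) = (1601·16414734401 + 178·120·1230336360, 1601·1230336360 + 120·16414734401) = (52559974425601, 3939536640480)

1601 120
5126401 384240
16414734401 1230336360
52559974425601 3939536640480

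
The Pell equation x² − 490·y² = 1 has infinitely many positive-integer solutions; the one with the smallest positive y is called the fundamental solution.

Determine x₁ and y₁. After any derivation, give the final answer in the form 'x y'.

1039681 46968

[22; 7,2,1,4,4,4,1,2,7,44] for √490; ℓ=10 ⇒ convergent index 9
i=0: a=22 ⇒ p=22, q=1
i=1: a=7 ⇒ p=155, q=7
…
i=3: a=1 ⇒ p=487, q=22
…
i=6: a=4 ⇒ p=40708, q=1839
i=7: a=1 ⇒ p=50315, q=2273
i=8: a=2 ⇒ p=141338, q=6385
i=9: a=7 ⇒ p=1039681, q=46968
fundamental: x₁=1039681, y₁=46968  (since 1080936581761 − 490·2205993024 = 1)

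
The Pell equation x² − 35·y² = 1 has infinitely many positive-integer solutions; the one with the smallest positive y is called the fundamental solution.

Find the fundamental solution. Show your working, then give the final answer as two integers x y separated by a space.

√35 → a₀=5, period (1,10); ℓ=2 even so k=1
step 0: (5, 1)  from 5·(1,0) + (0,1)
step 1: (6, 1)  from 1·(5,1) + (1,0)
(x₁, y₁) = (6, 1);  6² − 35·1² = 1 ✓

6 1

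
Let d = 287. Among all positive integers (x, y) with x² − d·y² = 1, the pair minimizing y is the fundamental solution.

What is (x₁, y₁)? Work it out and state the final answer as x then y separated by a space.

288 17

[16; 1,15,1,32] for √287; ℓ=4 ⇒ convergent index 3
k=0  a_k=16  p_k/q_k = 16/1
…
k=2  a_k=15  p_k/q_k = 271/16
k=3  a_k=1  p_k/q_k = 288/17
→ (288, 17).  Check: 288²=82944, 287·17²=82943, difference 1.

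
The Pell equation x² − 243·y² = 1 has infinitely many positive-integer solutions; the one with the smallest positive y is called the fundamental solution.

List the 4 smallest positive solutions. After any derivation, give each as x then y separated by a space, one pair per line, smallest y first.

70226 4505
9863382151 632736260
1385331749802026 88869073185015
194572614913330773601 12481839066348990520

√243 → a₀=15, period (1,1,2,3,15,3,2,1,1,30); ℓ=10 even so k=9
i=0: a=15 ⇒ p=15, q=1
…
i=2: a=1 ⇒ p=31, q=2
i=3: a=2 ⇒ p=78, q=5
i=4: a=3 ⇒ p=265, q=17
i=5: a=15 ⇒ p=4053, q=260
i=6: a=3 ⇒ p=12424, q=797
i=7: a=2 ⇒ p=28901, q=1854
i=8: a=1 ⇒ p=41325, q=2651
i=9: a=1 ⇒ p=70226, q=4505
(x₁, y₁) = (70226, 4505);  70226² − 243·4505² = 1 ✓
n=2: (70226,4505)∘(70226,4505) = (70226·70226+243·4505·4505, 70226·4505+4505·70226) = (9863382151,632736260)
n=3: (9863382151,632736260)∘(70226,4505) = (70226·9863382151+243·4505·632736260, 70226·632736260+4505·9863382151) = (1385331749802026,88869073185015)
n=4: (1385331749802026,88869073185015)∘(70226,4505) = (70226·1385331749802026+243·4505·88869073185015, 70226·88869073185015+4505·1385331749802026) = (194572614913330773601,12481839066348990520)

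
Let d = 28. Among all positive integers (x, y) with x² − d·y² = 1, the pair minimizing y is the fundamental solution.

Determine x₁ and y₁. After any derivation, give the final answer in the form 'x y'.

√28 = [5; 3,2,3,10, …], period ℓ=4 (even) → k=3
a_0=5:  p_0=5·1+0=5,  q_0=5·0+1=1
…
a_2=2:  p_2=2·16+5=37,  q_2=2·3+1=7
a_3=3:  p_3=3·37+16=127,  q_3=3·7+3=24
fundamental: x₁=127, y₁=24  (since 16129 − 28·576 = 1)

127 24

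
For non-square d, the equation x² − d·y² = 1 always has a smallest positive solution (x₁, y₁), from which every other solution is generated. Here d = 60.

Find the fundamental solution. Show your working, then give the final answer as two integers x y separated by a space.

[7; 1,2,1,14] for √60; ℓ=4 ⇒ convergent index 3
step 0: (7, 1)  from 7·(1,0) + (0,1)
…
step 2: (23, 3)  from 2·(8,1) + (7,1)
step 3: (31, 4)  from 1·(23,3) + (8,1)
→ (31, 4).  Check: 31²=961, 60·4²=960, difference 1.

31 4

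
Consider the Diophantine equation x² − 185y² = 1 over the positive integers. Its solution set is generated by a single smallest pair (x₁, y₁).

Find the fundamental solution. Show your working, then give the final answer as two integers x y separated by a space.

√185 = [13; 1,1,1,1,26, …], period ℓ=5 (odd) → k=9
i=0: a=13 ⇒ p=13, q=1
…
i=2: a=1 ⇒ p=27, q=2
…
i=6: a=1 ⇒ p=1877, q=138
i=7: a=1 ⇒ p=3686, q=271
i=8: a=1 ⇒ p=5563, q=409
i=9: a=1 ⇒ p=9249, q=680
fundamental: x₁=9249, y₁=680  (since 85544001 − 185·462400 = 1)

9249 680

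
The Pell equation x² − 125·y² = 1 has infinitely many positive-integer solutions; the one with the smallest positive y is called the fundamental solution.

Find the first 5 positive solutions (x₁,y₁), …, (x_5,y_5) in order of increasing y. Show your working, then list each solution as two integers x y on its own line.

d=125: √d = [11; 5,1,1,5,22] (ℓ=5, odd), read p_9/q_9
step 0: (11, 1)  from 11·(1,0) + (0,1)
step 1: (56, 5)  from 5·(11,1) + (1,0)
step 2: (67, 6)  from 1·(56,5) + (11,1)
step 3: (123, 11)  from 1·(67,6) + (56,5)
step 4: (682, 61)  from 5·(123,11) + (67,6)
step 5: (15127, 1353)  from 22·(682,61) + (123,11)
step 6: (76317, 6826)  from 5·(15127,1353) + (682,61)
step 7: (91444, 8179)  from 1·(76317,6826) + (15127,1353)
step 8: (167761, 15005)  from 1·(91444,8179) + (76317,6826)
step 9: (930249, 83204)  from 5·(167761,15005) + (91444,8179)
fundamental: x₁=930249, y₁=83204  (since 865363202001 − 125·6922905616 = 1)
(930249+83204√125)^2 = 1730726404001 + 154800875592√125
(930249+83204√125)^3 = 3220013013190122249 + 288006719437081612√125
(930249+83204√125)^4 = 5990827771012465337616001 + 535835925499096664087184√125
(930249+83204√125)^5 = 11145923086309929722690704506249 + 996921667718930338621440576020√125

930249 83204
1730726404001 154800875592
3220013013190122249 288006719437081612
5990827771012465337616001 535835925499096664087184
11145923086309929722690704506249 996921667718930338621440576020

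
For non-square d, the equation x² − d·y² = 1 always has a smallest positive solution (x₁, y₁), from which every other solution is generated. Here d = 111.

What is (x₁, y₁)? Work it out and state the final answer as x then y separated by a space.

295 28

d=111: √d = [10; 1,1,6,1,1,20] (ℓ=6, even), read p_5/q_5
i=0: a=10 ⇒ p=10, q=1
i=1: a=1 ⇒ p=11, q=1
i=2: a=1 ⇒ p=21, q=2
…
i=4: a=1 ⇒ p=158, q=15
i=5: a=1 ⇒ p=295, q=28
(x₁, y₁) = (295, 28);  295² − 111·28² = 1 ✓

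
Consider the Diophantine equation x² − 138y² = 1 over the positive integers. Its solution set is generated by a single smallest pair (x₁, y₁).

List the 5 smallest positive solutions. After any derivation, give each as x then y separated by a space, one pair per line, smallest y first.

47 4
4417 376
415151 35340
39019777 3321584
3667443887 312193556

[11; 1,2,1,22] for √138; ℓ=4 ⇒ convergent index 3
k=0  a_k=11  p_k/q_k = 11/1
…
k=2  a_k=2  p_k/q_k = 35/3
k=3  a_k=1  p_k/q_k = 47/4
fundamental: x₁=47, y₁=4  (since 2209 − 138·16 = 1)
(47+4√138)^2 = 4417 + 376√138
(47+4√138)^3 = 415151 + 35340√138
(47+4√138)^4 = 39019777 + 3321584√138
(47+4√138)^5 = 3667443887 + 312193556√138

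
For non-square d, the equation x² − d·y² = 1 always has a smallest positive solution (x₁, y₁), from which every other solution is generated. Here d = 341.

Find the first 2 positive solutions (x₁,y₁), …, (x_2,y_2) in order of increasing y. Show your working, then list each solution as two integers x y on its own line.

√341 → a₀=18, period (2,6,1,8,2,…,6,2,36); ℓ=14 even so k=13
step 0: (18, 1)  from 18·(1,0) + (0,1)
…
step 2: (240, 13)  from 6·(37,2) + (18,1)
step 3: (277, 15)  from 1·(240,13) + (37,2)
step 4: (2456, 133)  from 8·(277,15) + (240,13)
step 5: (5189, 281)  from 2·(2456,133) + (277,15)
…
step 7: (20479, 1109)  from 2·(7645,414) + (5189,281)
step 8: (28124, 1523)  from 1·(20479,1109) + (7645,414)
…
step 10: (641940, 34763)  from 8·(76727,4155) + (28124,1523)
step 11: (718667, 38918)  from 1·(641940,34763) + (76727,4155)
step 12: (4953942, 268271)  from 6·(718667,38918) + (641940,34763)
step 13: (10626551, 575460)  from 2·(4953942,268271) + (718667,38918)
(x₁, y₁) = (10626551, 575460);  10626551² − 341·575460² = 1 ✓
(x_2, y_2) = (10626551·10626551 + 341·575460·575460, 10626551·575460 + 575460·10626551) = (225847172311201, 12230310076920)

10626551 575460
225847172311201 12230310076920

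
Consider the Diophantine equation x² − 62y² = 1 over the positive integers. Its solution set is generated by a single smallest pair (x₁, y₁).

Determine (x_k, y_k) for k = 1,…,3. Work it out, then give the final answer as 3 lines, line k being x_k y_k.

63 8
7937 1008
999999 127000

[7; 1,6,1,14] for √62; ℓ=4 ⇒ convergent index 3
step 0: (7, 1)  from 7·(1,0) + (0,1)
step 1: (8, 1)  from 1·(7,1) + (1,0)
step 2: (55, 7)  from 6·(8,1) + (7,1)
step 3: (63, 8)  from 1·(55,7) + (8,1)
→ (63, 8).  Check: 63²=3969, 62·8²=3968, difference 1.
k=2:  x_2 = 63·63+62·8·8 = 7937,  y_2 = 63·8+8·63 = 1008
k=3:  x_3 = 63·7937+62·8·1008 = 999999,  y_3 = 63·1008+8·7937 = 127000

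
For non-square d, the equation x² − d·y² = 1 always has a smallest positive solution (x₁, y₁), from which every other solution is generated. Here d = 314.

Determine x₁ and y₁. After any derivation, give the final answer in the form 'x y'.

392499 22150

√314 = [17; 1,2,1,1,2,1,34, …], period ℓ=7 (odd) → k=13
k=0  a_k=17  p_k/q_k = 17/1
k=1  a_k=1  p_k/q_k = 18/1
k=2  a_k=2  p_k/q_k = 53/3
k=3  a_k=1  p_k/q_k = 71/4
k=4  a_k=1  p_k/q_k = 124/7
k=5  a_k=2  p_k/q_k = 319/18
k=6  a_k=1  p_k/q_k = 443/25
…
k=8  a_k=1  p_k/q_k = 15824/893
k=9  a_k=2  p_k/q_k = 47029/2654
k=10  a_k=1  p_k/q_k = 62853/3547
…
k=12  a_k=2  p_k/q_k = 282617/15949
k=13  a_k=1  p_k/q_k = 392499/22150
→ (392499, 22150).  Check: 392499²=154055465001, 314·22150²=154055465000, difference 1.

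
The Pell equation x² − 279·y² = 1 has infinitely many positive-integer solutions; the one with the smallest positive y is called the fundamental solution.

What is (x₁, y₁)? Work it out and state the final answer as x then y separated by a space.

1520 91

[16; 1,2,2,1,2,2,1,32] for √279; ℓ=8 ⇒ convergent index 7
k=0  a_k=16  p_k/q_k = 16/1
k=1  a_k=1  p_k/q_k = 17/1
k=2  a_k=2  p_k/q_k = 50/3
…
k=4  a_k=1  p_k/q_k = 167/10
k=5  a_k=2  p_k/q_k = 451/27
k=6  a_k=2  p_k/q_k = 1069/64
k=7  a_k=1  p_k/q_k = 1520/91
→ (1520, 91).  Check: 1520²=2310400, 279·91²=2310399, difference 1.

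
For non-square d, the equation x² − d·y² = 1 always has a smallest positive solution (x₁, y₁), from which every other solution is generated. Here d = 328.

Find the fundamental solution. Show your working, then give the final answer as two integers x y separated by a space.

163 9

√328 → a₀=18, period (9,36); ℓ=2 even so k=1
i=0: a=18 ⇒ p=18, q=1
i=1: a=9 ⇒ p=163, q=9
fundamental: x₁=163, y₁=9  (since 26569 − 328·81 = 1)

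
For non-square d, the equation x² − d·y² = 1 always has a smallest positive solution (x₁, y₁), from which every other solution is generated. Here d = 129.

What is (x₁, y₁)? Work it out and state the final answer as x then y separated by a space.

16855 1484

d=129: √d = [11; 2,1,3,1,6,1,3,1,2,22] (ℓ=10, even), read p_9/q_9
k=0  a_k=11  p_k/q_k = 11/1
k=1  a_k=2  p_k/q_k = 23/2
…
k=7  a_k=3  p_k/q_k = 4793/422
k=8  a_k=1  p_k/q_k = 6031/531
k=9  a_k=2  p_k/q_k = 16855/1484
(x₁, y₁) = (16855, 1484);  16855² − 129·1484² = 1 ✓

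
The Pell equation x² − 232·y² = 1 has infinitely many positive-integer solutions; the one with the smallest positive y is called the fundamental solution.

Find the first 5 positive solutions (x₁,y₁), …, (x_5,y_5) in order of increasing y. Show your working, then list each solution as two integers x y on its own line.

√232 = [15; 4,3,7,3,4,30, …], period ℓ=6 (even) → k=5
i=0: a=15 ⇒ p=15, q=1
…
i=3: a=7 ⇒ p=1447, q=95
i=4: a=3 ⇒ p=4539, q=298
i=5: a=4 ⇒ p=19603, q=1287
fundamental: x₁=19603, y₁=1287  (since 384277609 − 232·1656369 = 1)
n=2: (19603,1287)∘(19603,1287) = (19603·19603+232·1287·1287, 19603·1287+1287·19603) = (768555217,50458122)
n=3: (768555217,50458122)∘(19603,1287) = (19603·768555217+232·1287·50458122, 19603·50458122+1287·768555217) = (30131975818099,1978261129845)
n=4: (30131975818099,1978261129845)∘(19603,1287) = (19603·30131975818099+232·1287·1978261129845, 19603·1978261129845+1287·30131975818099) = (1181354243155834177,77559705806244948)
n=5: (1181354243155834177,77559705806244948)∘(19603,1287) = (19603·1181354243155834177+232·1287·77559705806244948, 19603·77559705806244948+1287·1181354243155834177) = (46316174427035658925363,3040805823861378301443)

19603 1287
768555217 50458122
30131975818099 1978261129845
1181354243155834177 77559705806244948
46316174427035658925363 3040805823861378301443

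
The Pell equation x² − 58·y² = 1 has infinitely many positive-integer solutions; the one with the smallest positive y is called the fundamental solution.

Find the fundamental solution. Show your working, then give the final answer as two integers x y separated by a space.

19603 2574

√58 → a₀=7, period (1,1,1,1,1,1,14); ℓ=7 odd so k=13
k=0  a_k=7  p_k/q_k = 7/1
k=1  a_k=1  p_k/q_k = 8/1
k=2  a_k=1  p_k/q_k = 15/2
k=3  a_k=1  p_k/q_k = 23/3
…
k=5  a_k=1  p_k/q_k = 61/8
…
k=8  a_k=1  p_k/q_k = 1546/203
…
k=10  a_k=1  p_k/q_k = 4539/596
k=11  a_k=1  p_k/q_k = 7532/989
k=12  a_k=1  p_k/q_k = 12071/1585
k=13  a_k=1  p_k/q_k = 19603/2574
(x₁, y₁) = (19603, 2574);  19603² − 58·2574² = 1 ✓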